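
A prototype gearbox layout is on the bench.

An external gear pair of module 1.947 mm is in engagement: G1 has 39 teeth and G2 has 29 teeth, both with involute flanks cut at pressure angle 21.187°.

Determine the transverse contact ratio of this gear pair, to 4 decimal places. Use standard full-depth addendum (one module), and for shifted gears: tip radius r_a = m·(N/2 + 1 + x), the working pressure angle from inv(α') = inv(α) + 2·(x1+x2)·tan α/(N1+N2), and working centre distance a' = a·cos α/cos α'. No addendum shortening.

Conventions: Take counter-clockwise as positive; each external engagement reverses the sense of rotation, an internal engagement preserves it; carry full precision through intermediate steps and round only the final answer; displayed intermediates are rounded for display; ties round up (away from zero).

class = single-mesh tooth geometry [involute pair 39T × 29T, m = 1.947]
base radii: r_b1 = 35.400186, r_b2 = 26.323215
tip radii: r_a1 = 39.913500, r_a2 = 30.178500
no profile shift: α' = α, a' = a
action lengths: √(r_a1²−r_b1²) = 18.436766, √(r_a2²−r_b2²) = 14.759072
base pitch p_b = π·m·cos α = 5.703229
CR = (18.436766 + 14.759072 − 66.198000·sin 21.18700°)/5.703229 = 1.625574
contact ratio ≈ 1.6256

1.6256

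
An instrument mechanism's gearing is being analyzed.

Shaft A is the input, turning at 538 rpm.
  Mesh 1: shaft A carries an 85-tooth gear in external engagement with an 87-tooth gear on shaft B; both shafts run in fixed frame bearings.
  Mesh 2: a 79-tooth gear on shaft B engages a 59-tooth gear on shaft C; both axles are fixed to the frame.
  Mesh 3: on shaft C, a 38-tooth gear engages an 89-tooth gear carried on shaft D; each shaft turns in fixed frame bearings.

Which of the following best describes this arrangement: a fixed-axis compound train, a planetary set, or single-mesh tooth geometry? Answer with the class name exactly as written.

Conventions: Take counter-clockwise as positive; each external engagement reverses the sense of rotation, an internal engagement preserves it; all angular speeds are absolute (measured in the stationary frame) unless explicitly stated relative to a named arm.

topology: fixed-axis compound train — 3 meshes, A→D
classification: fixed-axis compound train

fixed-axis compound train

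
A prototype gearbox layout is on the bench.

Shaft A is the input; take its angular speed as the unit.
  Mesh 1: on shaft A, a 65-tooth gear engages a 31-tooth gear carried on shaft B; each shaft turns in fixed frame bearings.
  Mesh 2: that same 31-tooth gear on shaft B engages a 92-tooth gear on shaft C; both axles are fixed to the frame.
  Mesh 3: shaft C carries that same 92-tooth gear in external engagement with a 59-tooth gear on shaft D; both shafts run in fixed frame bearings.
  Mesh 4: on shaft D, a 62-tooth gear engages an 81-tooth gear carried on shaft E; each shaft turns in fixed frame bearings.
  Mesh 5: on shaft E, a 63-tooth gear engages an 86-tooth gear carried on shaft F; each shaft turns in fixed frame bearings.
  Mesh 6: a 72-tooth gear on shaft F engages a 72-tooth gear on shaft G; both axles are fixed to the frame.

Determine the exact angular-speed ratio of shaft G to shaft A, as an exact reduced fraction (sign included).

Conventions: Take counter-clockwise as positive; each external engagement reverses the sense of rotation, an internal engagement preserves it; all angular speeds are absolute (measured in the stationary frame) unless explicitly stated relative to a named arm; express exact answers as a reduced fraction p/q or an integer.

class = fixed-axis compound train [6 meshes; 6 ratios multiply, 6 sense flips]
mesh 1 [65T→31T]: running ratio 65/31, sense −
mesh 2 [31T→92T]: running ratio 65/92, sense +
mesh 3 [92T→59T]: running ratio 65/59, sense −
mesh 4 [62T→81T]: running ratio 4030/4779, sense +
mesh 5 [63T→86T]: running ratio 14105/22833, sense −
mesh 6 [72T→72T]: running ratio 14105/22833, sense +
ω_out/ω_in = 14105/22833

14105/22833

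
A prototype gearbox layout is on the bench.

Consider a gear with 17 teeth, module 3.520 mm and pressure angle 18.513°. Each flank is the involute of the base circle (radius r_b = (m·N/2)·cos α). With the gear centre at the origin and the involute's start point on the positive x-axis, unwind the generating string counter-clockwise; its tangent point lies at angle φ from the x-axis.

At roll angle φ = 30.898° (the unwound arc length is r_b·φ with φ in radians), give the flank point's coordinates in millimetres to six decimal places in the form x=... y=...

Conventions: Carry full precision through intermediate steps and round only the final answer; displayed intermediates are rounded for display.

x=32.202009 y=1.440470

single-mesh involute tooth geometry (17T wheel at module 3.520)
pitch radius r_p = m·N/2 = 3.520·17/2 = 29.920000
base radius r_b = r_p·cos α = 29.920000·cos 18.513° = 28.371689
roll angle φ = 30.898° = 0.53927183 rad
x = r_b·(cos φ + φ·sin φ) = 32.202009
y = r_b·(sin φ − φ·cos φ) = 1.440470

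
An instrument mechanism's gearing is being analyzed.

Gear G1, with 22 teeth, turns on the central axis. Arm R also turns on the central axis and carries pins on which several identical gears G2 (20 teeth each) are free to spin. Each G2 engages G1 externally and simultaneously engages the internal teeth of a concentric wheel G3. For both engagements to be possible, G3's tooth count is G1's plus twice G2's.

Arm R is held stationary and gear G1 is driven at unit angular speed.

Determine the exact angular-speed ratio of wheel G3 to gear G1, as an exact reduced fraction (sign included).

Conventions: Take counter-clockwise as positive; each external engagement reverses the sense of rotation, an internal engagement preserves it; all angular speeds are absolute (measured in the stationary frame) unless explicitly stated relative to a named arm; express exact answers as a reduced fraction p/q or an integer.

-11/31

topology: planetary set — G1 22T / G2 20T / G3 62T, arm = carrier (Willis)
ring teeth: 22 + 2·20 = 62
22(ω_sun−ω_arm) = −62(ω_ring−ω_arm),  ω_arm = 0, ω_sun = 1
ω_ring = 0 − (22/62)(1−0) = -11/31
ω_out/ω_in = -11/31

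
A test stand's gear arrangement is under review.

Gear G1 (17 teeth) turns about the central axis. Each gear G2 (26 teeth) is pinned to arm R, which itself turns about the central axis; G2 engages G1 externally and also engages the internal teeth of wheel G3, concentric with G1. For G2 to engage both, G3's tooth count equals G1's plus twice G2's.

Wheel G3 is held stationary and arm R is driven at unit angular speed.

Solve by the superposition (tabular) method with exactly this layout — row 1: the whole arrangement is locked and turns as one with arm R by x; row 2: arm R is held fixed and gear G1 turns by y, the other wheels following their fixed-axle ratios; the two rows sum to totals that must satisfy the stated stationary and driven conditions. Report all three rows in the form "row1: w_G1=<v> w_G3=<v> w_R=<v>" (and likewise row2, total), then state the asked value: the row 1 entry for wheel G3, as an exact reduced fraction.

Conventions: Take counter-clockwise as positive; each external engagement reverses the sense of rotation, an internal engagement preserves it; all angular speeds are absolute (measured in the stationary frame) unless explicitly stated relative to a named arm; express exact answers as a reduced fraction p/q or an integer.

row1: w_G1=1 w_G3=1 w_R=1
row2: w_G1=69/17 w_G3=-1 w_R=0
total: w_G1=86/17 w_G3=0 w_R=1
asked value: 1

planetary set (17T centre, 26T on arm, 69T internal) — Willis relation
row 1 — lock + rotate with arm: ω_sun = ω_ring = ω_arm = x
row 2: sun turns y, ring = −(17/69)·y, arm 0
boundary: total ω_ring = x − (17/69)·y = 0 and total ω_arm = x = 1  ⇒  y = 69/17, x = 1
row 2 ring = −(17/69)·69/17 = -1
totals (row 1 + row 2): sun 1 + 69/17 = 86/17, ring 1 + (-1) = 0, arm 1 + 0 = 1
asked cell (row1, ring) = 1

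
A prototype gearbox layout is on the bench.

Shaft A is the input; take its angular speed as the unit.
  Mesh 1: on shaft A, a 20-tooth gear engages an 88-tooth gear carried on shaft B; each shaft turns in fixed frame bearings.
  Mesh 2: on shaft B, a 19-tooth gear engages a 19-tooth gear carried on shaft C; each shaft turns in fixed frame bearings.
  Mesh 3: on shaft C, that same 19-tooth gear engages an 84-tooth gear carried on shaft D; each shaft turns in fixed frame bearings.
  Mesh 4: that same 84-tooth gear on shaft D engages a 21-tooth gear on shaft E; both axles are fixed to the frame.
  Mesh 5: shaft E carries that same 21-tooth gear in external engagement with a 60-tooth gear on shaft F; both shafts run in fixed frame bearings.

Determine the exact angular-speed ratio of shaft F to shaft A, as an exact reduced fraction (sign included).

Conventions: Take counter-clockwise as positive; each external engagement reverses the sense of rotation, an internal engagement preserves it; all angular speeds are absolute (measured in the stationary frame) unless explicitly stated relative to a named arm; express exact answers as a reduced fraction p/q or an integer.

-19/264

class = fixed-axis compound train [5 meshes; 5 ratios multiply, 5 sense flips]
mesh 1 [20T→88T]: running ratio 5/22, sense −
mesh 2 [19T→19T]: running ratio 5/22, sense +
mesh 3 [19T→84T]: running ratio 95/1848, sense −
mesh 4 [84T→21T]: running ratio 95/462, sense +
mesh 5 [21T→60T]: running ratio 19/264, sense −
ω_out/ω_in = -19/264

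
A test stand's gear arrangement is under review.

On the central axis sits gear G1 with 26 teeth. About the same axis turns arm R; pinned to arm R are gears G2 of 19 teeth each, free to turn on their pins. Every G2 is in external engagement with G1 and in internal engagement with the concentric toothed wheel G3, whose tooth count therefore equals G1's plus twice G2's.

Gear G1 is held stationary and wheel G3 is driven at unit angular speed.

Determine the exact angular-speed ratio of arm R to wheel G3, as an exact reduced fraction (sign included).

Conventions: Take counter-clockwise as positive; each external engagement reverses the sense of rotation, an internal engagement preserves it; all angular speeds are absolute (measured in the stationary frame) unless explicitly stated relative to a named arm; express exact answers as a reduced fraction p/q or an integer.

recognized (axles ride arm R): planetary set, 26/19/64 teeth
ring teeth: 26 + 2·19 = 64
26(ω_sun−ω_arm) = −64(ω_ring−ω_arm),  ω_sun = 0, ω_ring = 1
26(0−ω_arm) = −64(1−ω_arm)  ⇒  90·ω_arm = 64  ⇒  ω_arm = 32/45
ω_out/ω_in = 32/45

32/45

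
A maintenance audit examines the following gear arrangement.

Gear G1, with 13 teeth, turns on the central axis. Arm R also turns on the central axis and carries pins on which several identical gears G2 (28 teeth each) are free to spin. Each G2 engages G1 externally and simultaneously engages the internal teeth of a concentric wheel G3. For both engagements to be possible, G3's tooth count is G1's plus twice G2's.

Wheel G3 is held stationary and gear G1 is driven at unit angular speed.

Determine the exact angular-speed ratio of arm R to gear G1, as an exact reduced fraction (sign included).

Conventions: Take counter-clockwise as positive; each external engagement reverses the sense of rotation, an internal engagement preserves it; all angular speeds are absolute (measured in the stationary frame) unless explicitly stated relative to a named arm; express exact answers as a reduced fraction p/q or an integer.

13/82

planetary set (13T centre, 28T on arm, 69T internal) — Willis relation
ring teeth: 13 + 2·28 = 69
13(ω_sun−ω_arm) = −69(ω_ring−ω_arm),  ω_ring = 0, ω_sun = 1
13(1−ω_arm) = −69(0−ω_arm)  ⇒  82·ω_arm = 13  ⇒  ω_arm = 13/82
ω_out/ω_in = 13/82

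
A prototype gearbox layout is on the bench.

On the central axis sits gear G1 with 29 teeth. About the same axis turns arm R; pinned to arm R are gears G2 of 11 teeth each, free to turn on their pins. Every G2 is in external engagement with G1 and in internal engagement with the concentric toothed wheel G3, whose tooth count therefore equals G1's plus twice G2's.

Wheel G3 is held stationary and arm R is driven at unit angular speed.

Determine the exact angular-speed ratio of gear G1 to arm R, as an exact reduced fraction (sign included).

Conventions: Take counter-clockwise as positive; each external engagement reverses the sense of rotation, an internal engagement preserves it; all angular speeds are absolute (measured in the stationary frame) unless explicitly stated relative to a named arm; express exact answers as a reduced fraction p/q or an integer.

recognized (axles ride arm R): planetary set, 29/11/51 teeth
ring teeth: 29 + 2·11 = 51
29(ω_sun−ω_arm) = −51(ω_ring−ω_arm),  ω_ring = 0, ω_arm = 1
ω_sun = 1 − (51/29)(0−1) = 80/29
ω_out/ω_in = 80/29

80/29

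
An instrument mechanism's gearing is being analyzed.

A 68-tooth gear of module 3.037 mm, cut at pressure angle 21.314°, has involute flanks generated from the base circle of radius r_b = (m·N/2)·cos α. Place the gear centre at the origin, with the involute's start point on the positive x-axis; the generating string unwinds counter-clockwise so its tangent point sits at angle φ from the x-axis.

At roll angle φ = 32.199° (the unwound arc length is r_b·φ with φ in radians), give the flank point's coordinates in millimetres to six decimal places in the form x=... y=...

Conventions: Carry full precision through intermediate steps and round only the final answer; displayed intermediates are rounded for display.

x=110.207152 y=5.513330

single-mesh involute tooth geometry (68T wheel at module 3.037)
pitch radius r_p = m·N/2 = 3.037·68/2 = 103.258000
base radius r_b = r_p·cos α = 103.258000·cos 21.314° = 96.195405
roll angle φ = 32.199° = 0.56197857 rad
x = r_b·(cos φ + φ·sin φ) = 110.207152
y = r_b·(sin φ − φ·cos φ) = 5.513330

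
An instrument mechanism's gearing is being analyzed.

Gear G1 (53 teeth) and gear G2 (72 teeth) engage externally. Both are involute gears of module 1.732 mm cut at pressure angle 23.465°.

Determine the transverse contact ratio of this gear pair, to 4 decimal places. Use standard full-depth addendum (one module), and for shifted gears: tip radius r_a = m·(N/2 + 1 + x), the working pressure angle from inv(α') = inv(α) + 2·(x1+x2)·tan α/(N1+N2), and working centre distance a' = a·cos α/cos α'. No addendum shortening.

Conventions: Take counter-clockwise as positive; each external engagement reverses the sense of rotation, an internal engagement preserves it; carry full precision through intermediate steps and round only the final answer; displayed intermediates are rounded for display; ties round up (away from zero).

1.6170

single-mesh involute tooth geometry (53T engaging 72T at module 1.732)
base radii: r_b1 = 42.102395, r_b2 = 57.195707
tip radii: r_a1 = 47.630000, r_a2 = 64.084000
no profile shift: α' = α, a' = a
action lengths: √(r_a1²−r_b1²) = 22.271174, √(r_a2²−r_b2²) = 28.903463
base pitch p_b = π·m·cos α = 4.991267
CR = (22.271174 + 28.903463 − 108.250000·sin 23.46500°)/4.991267 = 1.616964
contact ratio ≈ 1.6170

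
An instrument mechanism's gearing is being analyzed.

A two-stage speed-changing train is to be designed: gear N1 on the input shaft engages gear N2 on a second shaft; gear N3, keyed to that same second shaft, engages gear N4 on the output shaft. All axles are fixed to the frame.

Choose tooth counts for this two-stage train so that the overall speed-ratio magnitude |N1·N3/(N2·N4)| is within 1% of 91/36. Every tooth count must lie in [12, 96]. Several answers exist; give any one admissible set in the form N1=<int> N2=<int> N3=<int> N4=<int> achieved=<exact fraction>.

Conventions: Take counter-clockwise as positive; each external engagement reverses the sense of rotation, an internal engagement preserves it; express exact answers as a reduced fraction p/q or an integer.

N1=13 N2=12 N3=28 N4=12 achieved=91/36

2-stage fixed-axis compound train for ratio 91/36
target = 91/36 in lowest terms: an exact hit needs N1·N3 = k·91 and N2·N4 = k·36 for one integer k, every count in [12, 96]; additionally prefer no 1:1 stage (N1 ≠ N2, N3 ≠ N4)
k = 1…3: no 1:1-free in-range split of k·91 and k·36 into factor pairs; take k = 4
k = 4: N1·N3 = 364 = 13·28, N2·N4 = 144 = 12·12
achieved = 13·28/(12·12) = 91/36; |achieved − target| = 0 ≤ 91/3600 ✓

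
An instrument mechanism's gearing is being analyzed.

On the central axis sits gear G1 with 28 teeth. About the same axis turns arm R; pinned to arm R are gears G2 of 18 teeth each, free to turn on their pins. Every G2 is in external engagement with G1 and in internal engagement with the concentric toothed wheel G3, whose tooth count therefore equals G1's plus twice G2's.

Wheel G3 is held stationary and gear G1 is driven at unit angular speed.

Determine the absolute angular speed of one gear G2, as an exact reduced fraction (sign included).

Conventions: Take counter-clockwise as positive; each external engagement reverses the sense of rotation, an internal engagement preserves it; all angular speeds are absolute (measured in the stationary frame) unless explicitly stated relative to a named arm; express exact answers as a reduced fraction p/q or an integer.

topology: planetary set — G1 28T / G2 18T / G3 64T, arm = carrier (Willis)
ring teeth: 28 + 2·18 = 64
28(ω_sun−ω_arm) = −64(ω_ring−ω_arm),  ω_ring = 0, ω_sun = 1
28(1−ω_arm) = −64(0−ω_arm)  ⇒  92·ω_arm = 28  ⇒  ω_arm = 7/23
sun–planet mesh: 28·(1−7/23) = −18·(ω_p−ω_arm)  ⇒  ω_p−ω_arm = -224/207
ω_p = 7/23 − 224/207 = -7/9
exact speed ratio = -7/9

-7/9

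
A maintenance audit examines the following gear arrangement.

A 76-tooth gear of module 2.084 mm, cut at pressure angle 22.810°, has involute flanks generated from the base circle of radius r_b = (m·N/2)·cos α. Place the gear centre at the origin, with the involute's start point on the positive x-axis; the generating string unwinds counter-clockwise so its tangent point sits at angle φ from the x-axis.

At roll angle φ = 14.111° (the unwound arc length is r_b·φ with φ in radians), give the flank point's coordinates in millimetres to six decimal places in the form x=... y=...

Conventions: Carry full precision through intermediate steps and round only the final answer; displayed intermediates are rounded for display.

x=75.179262 y=0.361296

class = single-mesh tooth geometry [base-circle involute, m = 2.084, 76T]
pitch radius r_p = m·N/2 = 2.084·76/2 = 79.192000
base radius r_b = r_p·cos α = 79.192000·cos 22.810° = 72.998829
roll angle φ = 14.111° = 0.24628341 rad
x = r_b·(cos φ + φ·sin φ) = 75.179262
y = r_b·(sin φ − φ·cos φ) = 0.361296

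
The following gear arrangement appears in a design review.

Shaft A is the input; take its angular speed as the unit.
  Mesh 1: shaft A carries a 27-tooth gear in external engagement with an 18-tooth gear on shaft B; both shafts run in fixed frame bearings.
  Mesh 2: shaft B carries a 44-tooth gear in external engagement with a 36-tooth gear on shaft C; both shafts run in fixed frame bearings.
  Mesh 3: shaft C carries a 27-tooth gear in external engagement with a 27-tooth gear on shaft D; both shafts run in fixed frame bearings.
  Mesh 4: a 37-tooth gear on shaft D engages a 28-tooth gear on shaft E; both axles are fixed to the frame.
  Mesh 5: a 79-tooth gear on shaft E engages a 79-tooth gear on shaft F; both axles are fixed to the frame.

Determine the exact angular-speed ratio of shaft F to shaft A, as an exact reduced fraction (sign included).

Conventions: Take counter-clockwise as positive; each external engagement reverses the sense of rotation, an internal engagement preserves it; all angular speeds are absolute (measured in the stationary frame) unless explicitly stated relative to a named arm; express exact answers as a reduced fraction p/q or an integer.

-407/168

class = fixed-axis compound train [5 meshes; 5 ratios multiply, 5 sense flips]
mesh 1 [27T→18T]: running ratio 3/2, sense −
mesh 2 [44T→36T]: running ratio 11/6, sense +
mesh 3 [27T→27T]: running ratio 11/6, sense −
mesh 4 [37T→28T]: running ratio 407/168, sense +
mesh 5 [79T→79T]: running ratio 407/168, sense −
ω_out/ω_in = -407/168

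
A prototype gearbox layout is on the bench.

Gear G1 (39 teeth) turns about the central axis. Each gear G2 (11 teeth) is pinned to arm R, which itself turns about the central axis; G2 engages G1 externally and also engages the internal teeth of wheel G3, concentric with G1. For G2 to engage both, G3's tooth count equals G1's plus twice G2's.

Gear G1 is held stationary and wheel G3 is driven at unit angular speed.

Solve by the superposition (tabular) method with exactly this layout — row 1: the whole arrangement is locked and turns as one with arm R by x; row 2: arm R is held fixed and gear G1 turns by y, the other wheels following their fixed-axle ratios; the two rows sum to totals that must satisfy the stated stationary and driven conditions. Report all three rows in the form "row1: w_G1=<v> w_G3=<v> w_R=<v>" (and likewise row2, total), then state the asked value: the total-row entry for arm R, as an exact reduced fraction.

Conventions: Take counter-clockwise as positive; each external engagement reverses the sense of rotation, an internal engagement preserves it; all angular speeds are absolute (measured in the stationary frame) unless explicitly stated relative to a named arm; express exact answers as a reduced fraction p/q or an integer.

row1: w_G1=61/100 w_G3=61/100 w_R=61/100
row2: w_G1=-61/100 w_G3=39/100 w_R=0
total: w_G1=0 w_G3=1 w_R=61/100
asked value: 61/100

recognized (axles ride arm R): planetary set, 39/11/61 teeth
row 1 (train locked, turned with arm): all members turn x
superposition row 2 [arm held]: sun y, ring −(39/61)·y, arm 0
boundary: total ω_sun = x + y = 0 and total ω_ring = x − (39/61)·y = 1  ⇒  y = -61/100, x = 61/100
row 2 ring = −(39/61)·(-61/100) = 39/100
totals (row 1 + row 2): sun 61/100 + (-61/100) = 0, ring 61/100 + 39/100 = 1, arm 61/100 + 0 = 61/100
asked cell (total, arm) = 61/100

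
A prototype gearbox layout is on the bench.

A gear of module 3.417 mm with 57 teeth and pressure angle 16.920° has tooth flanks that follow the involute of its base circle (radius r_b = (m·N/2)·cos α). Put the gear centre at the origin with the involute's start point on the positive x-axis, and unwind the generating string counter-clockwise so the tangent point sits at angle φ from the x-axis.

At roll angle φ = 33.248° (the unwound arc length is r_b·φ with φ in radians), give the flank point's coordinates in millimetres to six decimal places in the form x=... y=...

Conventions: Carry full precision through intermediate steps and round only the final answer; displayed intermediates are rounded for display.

x=107.559408 y=5.866557

topology: single-mesh involute geometry — m = 3.417, N = 57
pitch radius r_p = m·N/2 = 3.417·57/2 = 97.384500
base radius r_b = r_p·cos α = 97.384500·cos 16.920° = 93.168925
roll angle φ = 33.248° = 0.58028707 rad
x = r_b·(cos φ + φ·sin φ) = 107.559408
y = r_b·(sin φ − φ·cos φ) = 5.866557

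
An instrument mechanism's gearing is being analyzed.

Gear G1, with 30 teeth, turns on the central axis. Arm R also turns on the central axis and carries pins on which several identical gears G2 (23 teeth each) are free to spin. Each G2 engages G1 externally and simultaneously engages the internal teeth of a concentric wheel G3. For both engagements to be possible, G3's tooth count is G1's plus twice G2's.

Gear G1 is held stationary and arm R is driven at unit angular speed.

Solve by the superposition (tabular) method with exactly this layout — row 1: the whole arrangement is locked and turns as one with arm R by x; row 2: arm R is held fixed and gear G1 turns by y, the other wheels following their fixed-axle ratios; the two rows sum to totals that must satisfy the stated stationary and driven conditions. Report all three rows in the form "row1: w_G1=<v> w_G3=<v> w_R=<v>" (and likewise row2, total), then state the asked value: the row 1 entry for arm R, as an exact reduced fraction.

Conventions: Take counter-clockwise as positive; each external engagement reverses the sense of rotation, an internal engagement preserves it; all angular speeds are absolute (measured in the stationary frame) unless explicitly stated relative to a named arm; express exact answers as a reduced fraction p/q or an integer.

row1: w_G1=1 w_G3=1 w_R=1
row2: w_G1=-1 w_G3=15/38 w_R=0
total: w_G1=0 w_G3=53/38 w_R=1
asked value: 1

topology: planetary set — G1 30T / G2 23T / G3 76T, arm = carrier (Willis)
row 1 — lock + rotate with arm: ω_sun = ω_ring = ω_arm = x
row 2: sun turns y, ring = −(30/76)·y, arm 0
boundary: total ω_sun = x + y = 0 and total ω_arm = x = 1  ⇒  y = -1, x = 1
row 2 ring = −(30/76)·(-1) = 15/38
totals (row 1 + row 2): sun 1 + (-1) = 0, ring 1 + 15/38 = 53/38, arm 1 + 0 = 1
asked cell (row1, arm) = 1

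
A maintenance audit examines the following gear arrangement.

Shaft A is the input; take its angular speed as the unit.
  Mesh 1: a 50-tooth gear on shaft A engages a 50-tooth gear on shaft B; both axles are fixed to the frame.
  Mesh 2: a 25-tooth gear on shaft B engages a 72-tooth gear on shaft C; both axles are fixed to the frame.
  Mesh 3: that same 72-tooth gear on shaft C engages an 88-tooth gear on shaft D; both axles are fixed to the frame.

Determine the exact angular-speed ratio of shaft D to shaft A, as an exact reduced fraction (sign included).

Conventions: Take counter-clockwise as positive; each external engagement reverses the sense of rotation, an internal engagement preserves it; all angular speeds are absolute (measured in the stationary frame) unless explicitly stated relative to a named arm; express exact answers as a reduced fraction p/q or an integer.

class = fixed-axis compound train [3 meshes; 3 ratios multiply, 3 sense flips]
mesh 1 [50T→50T]: running ratio 1, sense −
mesh 2 [25T→72T]: running ratio 25/72, sense +
mesh 3 [72T→88T]: running ratio 25/88, sense −
ω_out/ω_in = -25/88

-25/88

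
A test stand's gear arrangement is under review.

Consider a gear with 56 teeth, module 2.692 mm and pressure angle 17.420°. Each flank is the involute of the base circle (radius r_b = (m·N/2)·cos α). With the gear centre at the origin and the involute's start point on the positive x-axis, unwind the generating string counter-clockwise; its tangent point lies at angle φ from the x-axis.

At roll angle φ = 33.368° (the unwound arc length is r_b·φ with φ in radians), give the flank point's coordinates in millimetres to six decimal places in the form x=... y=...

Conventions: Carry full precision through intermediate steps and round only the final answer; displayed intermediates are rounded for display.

topology: single-mesh involute geometry — m = 2.692, N = 56
pitch radius r_p = m·N/2 = 2.692·56/2 = 75.376000
base radius r_b = r_p·cos α = 75.376000·cos 17.420° = 71.918947
roll angle φ = 33.368° = 0.58238146 rad
x = r_b·(cos φ + φ·sin φ) = 83.100427
y = r_b·(sin φ − φ·cos φ) = 4.576597

x=83.100427 y=4.576597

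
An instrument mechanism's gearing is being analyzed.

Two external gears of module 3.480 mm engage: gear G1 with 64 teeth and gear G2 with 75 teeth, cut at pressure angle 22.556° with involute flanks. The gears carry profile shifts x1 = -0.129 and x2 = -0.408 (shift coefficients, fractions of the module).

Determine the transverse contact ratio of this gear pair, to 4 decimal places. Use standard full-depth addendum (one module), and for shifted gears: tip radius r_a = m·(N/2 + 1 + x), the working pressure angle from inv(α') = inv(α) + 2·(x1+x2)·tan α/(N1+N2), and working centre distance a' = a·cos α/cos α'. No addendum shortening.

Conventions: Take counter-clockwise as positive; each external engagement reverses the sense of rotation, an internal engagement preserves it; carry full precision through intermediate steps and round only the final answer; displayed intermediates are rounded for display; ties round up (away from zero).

recognized (one external pair, fixed centres): single-mesh tooth geometry, m = 3.480, N1 = 64, N2 = 75
base radii: r_b1 = 102.841524, r_b2 = 120.517411
tip radii: r_a1 = 114.391080, r_a2 = 132.560160
inv(α') = inv(22.556°) + 2·(-0.129-0.408)·tan α/(64+75) = 0.01847332  ⇒  α' = 21.42908°
a' = a·cos α / cos α' = 241.8600·cos 22.556°/cos 21.42908° = 239.946298
action lengths: √(r_a1²−r_b1²) = 50.089322, √(r_a2²−r_b2²) = 55.206429
base pitch p_b = π·m·cos α = 10.096443
CR = (50.089322 + 55.206429 − 239.946298·sin 21.42908°)/10.096443 = 1.746313
contact ratio ≈ 1.7463

1.7463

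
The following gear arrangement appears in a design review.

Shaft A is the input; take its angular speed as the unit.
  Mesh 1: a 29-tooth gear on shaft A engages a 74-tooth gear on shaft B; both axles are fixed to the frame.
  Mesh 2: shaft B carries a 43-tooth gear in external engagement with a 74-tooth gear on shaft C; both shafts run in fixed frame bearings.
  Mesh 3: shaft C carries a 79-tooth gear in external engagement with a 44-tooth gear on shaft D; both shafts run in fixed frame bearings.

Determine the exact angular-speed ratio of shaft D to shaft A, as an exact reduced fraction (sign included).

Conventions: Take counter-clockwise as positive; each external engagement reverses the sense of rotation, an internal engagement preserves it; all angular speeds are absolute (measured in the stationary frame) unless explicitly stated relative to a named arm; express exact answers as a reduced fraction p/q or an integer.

-98513/240944

class = fixed-axis compound train [3 meshes; 3 ratios multiply, 3 sense flips]
mesh 1 [29T→74T]: running ratio 29/74, sense −
mesh 2 [43T→74T]: running ratio 1247/5476, sense +
mesh 3 [79T→44T]: running ratio 98513/240944, sense −
ω_out/ω_in = -98513/240944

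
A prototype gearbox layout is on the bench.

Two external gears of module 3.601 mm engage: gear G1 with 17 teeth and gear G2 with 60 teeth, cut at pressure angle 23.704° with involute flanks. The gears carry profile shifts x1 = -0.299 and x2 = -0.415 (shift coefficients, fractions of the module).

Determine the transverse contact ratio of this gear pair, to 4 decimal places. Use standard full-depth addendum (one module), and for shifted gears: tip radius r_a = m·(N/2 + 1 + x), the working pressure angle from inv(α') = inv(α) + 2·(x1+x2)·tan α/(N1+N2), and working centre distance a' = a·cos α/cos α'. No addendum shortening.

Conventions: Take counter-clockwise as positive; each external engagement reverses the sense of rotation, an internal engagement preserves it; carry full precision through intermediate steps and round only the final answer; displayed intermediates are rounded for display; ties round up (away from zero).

1.6916

class = single-mesh tooth geometry [involute pair 17T × 60T, m = 3.601]
base radii: r_b1 = 28.026200, r_b2 = 98.915998
tip radii: r_a1 = 33.132801, r_a2 = 110.136585
inv(α') = inv(23.704°) + 2·(-0.299-0.415)·tan α/(17+60) = 0.01719730  ⇒  α' = 20.94244°
a' = a·cos α / cos α' = 138.6385·cos 23.704°/cos 20.94244° = 135.921152
action lengths: √(r_a1²−r_b1²) = 17.672426, √(r_a2²−r_b2²) = 48.432351
base pitch p_b = π·m·cos α = 10.358459
CR = (17.672426 + 48.432351 − 135.921152·sin 20.94244°)/10.358459 = 1.691612
contact ratio ≈ 1.6916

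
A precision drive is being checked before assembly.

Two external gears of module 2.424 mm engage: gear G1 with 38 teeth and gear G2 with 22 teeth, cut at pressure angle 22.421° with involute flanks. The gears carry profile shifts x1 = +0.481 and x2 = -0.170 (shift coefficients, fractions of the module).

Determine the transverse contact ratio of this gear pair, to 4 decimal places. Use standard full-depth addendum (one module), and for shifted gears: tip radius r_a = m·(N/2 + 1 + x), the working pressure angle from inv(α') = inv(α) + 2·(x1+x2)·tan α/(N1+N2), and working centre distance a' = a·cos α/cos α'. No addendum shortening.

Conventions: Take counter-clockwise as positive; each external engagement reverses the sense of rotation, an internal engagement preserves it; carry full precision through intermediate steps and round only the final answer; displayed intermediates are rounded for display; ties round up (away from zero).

1.5040

recognized (one external pair, fixed centres): single-mesh tooth geometry, m = 2.424, N1 = 38, N2 = 22
base radii: r_b1 = 42.574457, r_b2 = 24.648370
tip radii: r_a1 = 49.645944, r_a2 = 28.675920
inv(α') = inv(22.421°) + 2·(+0.481-0.170)·tan α/(38+22) = 0.02555611  ⇒  α' = 23.76812°
a' = a·cos α / cos α' = 72.7200·cos 22.421°/cos 23.76812° = 73.452793
action lengths: √(r_a1²−r_b1²) = 25.536942, √(r_a2²−r_b2²) = 14.654906
base pitch p_b = π·m·cos α = 7.039558
CR = (25.536942 + 14.654906 − 73.452793·sin 23.76812°)/7.039558 = 1.504032
contact ratio ≈ 1.5040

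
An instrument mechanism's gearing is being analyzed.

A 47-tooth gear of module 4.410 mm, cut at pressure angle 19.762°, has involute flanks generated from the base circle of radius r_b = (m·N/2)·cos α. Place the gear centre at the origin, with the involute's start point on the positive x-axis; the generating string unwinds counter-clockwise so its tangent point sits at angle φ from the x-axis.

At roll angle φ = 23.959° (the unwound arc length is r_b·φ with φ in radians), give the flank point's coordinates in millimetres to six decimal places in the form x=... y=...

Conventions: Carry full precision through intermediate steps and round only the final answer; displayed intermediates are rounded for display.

class = single-mesh tooth geometry [base-circle involute, m = 4.410, 47T]
pitch radius r_p = m·N/2 = 4.410·47/2 = 103.635000
base radius r_b = r_p·cos α = 103.635000·cos 19.762° = 97.531440
roll angle φ = 23.959° = 0.41816344 rad
x = r_b·(cos φ + φ·sin φ) = 105.689483
y = r_b·(sin φ − φ·cos φ) = 2.335868

x=105.689483 y=2.335868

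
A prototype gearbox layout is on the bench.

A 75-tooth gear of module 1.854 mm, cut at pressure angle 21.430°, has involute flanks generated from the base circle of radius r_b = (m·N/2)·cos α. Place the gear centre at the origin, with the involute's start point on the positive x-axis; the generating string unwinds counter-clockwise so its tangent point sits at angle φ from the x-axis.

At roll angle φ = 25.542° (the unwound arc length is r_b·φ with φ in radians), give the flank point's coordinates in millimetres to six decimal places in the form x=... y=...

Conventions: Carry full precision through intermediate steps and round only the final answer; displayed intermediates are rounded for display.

topology: single-mesh involute geometry — m = 1.854, N = 75
pitch radius r_p = m·N/2 = 1.854·75/2 = 69.525000
base radius r_b = r_p·cos α = 69.525000·cos 21.430° = 64.718364
roll angle φ = 25.542° = 0.44579200 rad
x = r_b·(cos φ + φ·sin φ) = 70.833134
y = r_b·(sin φ − φ·cos φ) = 1.873474

x=70.833134 y=1.873474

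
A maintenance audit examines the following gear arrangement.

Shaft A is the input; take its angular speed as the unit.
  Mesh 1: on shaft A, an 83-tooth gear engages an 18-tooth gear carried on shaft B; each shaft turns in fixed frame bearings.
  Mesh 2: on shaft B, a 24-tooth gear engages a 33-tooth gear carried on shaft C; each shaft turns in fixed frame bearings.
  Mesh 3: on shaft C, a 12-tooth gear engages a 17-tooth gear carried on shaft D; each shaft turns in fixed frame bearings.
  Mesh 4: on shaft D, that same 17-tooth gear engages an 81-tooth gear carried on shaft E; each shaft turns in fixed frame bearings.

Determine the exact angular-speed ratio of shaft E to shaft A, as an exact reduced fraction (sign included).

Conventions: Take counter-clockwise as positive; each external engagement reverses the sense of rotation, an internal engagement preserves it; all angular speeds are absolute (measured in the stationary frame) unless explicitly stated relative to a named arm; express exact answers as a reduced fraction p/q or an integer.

class = fixed-axis compound train [4 meshes; 4 ratios multiply, 4 sense flips]
mesh 1 [83T→18T]: running ratio 83/18, sense −
mesh 2 [24T→33T]: running ratio 332/99, sense +
mesh 3 [12T→17T]: running ratio 1328/561, sense −
mesh 4 [17T→81T]: running ratio 1328/2673, sense +
ω_out/ω_in = 1328/2673

1328/2673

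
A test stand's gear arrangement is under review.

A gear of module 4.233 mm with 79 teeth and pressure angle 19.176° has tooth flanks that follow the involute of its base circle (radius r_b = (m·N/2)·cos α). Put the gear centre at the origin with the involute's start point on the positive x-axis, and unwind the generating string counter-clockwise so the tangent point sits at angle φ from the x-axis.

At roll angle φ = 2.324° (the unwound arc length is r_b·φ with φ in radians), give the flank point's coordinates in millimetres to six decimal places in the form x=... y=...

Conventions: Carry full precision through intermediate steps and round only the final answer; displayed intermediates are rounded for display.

x=158.055913 y=0.003512

class = single-mesh tooth geometry [base-circle involute, m = 4.233, 79T]
pitch radius r_p = m·N/2 = 4.233·79/2 = 167.203500
base radius r_b = r_p·cos α = 167.203500·cos 19.176° = 157.926054
roll angle φ = 2.324° = 0.04056145 rad
x = r_b·(cos φ + φ·sin φ) = 158.055913
y = r_b·(sin φ − φ·cos φ) = 0.003512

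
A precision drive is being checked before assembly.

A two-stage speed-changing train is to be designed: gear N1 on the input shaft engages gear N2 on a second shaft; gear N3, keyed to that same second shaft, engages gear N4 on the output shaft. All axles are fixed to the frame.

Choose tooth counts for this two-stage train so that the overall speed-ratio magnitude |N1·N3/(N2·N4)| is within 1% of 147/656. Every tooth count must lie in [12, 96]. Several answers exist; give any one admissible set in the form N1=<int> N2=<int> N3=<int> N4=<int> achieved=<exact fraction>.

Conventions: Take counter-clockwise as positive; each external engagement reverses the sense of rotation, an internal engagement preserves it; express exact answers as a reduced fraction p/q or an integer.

class = fixed-axis compound train [2-stage, 147/656 wanted]
target = 147/656 in lowest terms: an exact hit needs N1·N3 = k·147 and N2·N4 = k·656 for one integer k, every count in [12, 96]; additionally prefer no 1:1 stage (N1 ≠ N2, N3 ≠ N4)
k = 1: no 1:1-free in-range split of k·147 and k·656 into factor pairs; take k = 2
k = 2: N1·N3 = 294 = 14·21, N2·N4 = 1312 = 16·82
achieved = 14·21/(16·82) = 147/656; |achieved − target| = 0 ≤ 147/65600 ✓

N1=14 N2=16 N3=21 N4=82 achieved=147/656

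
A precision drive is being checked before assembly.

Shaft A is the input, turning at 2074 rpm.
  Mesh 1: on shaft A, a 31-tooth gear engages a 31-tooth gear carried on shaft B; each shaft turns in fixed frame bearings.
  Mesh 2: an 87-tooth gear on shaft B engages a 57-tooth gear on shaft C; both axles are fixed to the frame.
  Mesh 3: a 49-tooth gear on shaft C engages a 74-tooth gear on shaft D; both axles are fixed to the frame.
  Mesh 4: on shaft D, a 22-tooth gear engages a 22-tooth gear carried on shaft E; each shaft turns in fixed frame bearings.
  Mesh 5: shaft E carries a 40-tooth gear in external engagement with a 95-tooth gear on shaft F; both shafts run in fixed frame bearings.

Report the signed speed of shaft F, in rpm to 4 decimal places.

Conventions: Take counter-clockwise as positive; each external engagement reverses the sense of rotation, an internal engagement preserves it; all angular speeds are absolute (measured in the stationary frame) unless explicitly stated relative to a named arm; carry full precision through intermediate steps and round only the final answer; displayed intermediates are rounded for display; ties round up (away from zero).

class = fixed-axis compound train [5 meshes; 5 ratios multiply, 5 sense flips]
mesh 1 [31T→31T]: ω = 2074.0000×31/31 = 2074.0000 rpm, sense flips to −
mesh 2 [87T→57T]: ω = 2074.0000×87/57 = 3165.5789 rpm, sense flips to +
mesh 3 [49T→74T]: ω = 3165.5789×49/74 = 2096.1266 rpm, sense flips to −
mesh 4 [22T→22T]: ω = 2096.1266×22/22 = 2096.1266 rpm, sense flips to +
mesh 5 [40T→95T]: ω = 2096.1266×40/95 = 882.5796 rpm, sense flips to −
signed output speed = -882.5796 rpm

-882.5796 rpm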